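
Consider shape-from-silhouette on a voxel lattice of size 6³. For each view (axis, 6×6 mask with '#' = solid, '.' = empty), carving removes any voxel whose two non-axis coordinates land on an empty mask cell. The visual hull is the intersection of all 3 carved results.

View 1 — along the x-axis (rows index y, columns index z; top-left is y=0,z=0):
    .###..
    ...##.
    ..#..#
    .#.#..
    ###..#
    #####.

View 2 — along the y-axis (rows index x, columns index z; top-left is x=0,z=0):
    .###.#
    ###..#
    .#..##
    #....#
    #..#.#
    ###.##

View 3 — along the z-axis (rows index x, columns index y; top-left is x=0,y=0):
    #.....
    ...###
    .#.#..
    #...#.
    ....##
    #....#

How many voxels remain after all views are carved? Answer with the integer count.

start: 6×6×6 = 216 voxels
  1. axis=0 (YZ plane), |mask|=18  ⇒  voxels=108
  2. axis=1 (XZ plane), |mask|=21  ⇒  voxels=60
  3. axis=2 (XY plane), |mask|=12  ⇒  voxels=25

voxel count = 25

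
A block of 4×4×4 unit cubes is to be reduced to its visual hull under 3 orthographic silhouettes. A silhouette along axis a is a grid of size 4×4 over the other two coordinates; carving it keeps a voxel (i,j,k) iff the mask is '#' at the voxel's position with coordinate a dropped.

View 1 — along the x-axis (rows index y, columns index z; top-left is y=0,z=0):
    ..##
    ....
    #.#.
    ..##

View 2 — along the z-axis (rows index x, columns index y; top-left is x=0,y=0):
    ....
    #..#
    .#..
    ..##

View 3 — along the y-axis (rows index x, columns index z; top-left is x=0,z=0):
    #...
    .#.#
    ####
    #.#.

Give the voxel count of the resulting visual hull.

|visual hull| = 5

initial block: 4^3 = 64
after view 1 [x-axis, 6 of 16 cells solid] → remaining = 24
after view 2 [z-axis, 5 of 16 cells solid] → remaining = 8
after view 3 [y-axis, 9 of 16 cells solid] → remaining = 5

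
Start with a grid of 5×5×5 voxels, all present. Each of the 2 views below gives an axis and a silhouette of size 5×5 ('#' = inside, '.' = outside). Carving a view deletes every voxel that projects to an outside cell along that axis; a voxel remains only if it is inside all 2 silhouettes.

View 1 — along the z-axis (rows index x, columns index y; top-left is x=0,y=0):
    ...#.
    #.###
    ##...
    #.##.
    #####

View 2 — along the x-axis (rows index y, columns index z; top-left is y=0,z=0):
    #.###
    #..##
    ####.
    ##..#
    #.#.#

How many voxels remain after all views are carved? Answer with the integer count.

full grid |V| = 125
after view 1 [z-axis, 15 of 25 cells solid] → remaining = 75
after view 2 [x-axis, 17 of 25 cells solid] → remaining = 52

remaining voxels: 52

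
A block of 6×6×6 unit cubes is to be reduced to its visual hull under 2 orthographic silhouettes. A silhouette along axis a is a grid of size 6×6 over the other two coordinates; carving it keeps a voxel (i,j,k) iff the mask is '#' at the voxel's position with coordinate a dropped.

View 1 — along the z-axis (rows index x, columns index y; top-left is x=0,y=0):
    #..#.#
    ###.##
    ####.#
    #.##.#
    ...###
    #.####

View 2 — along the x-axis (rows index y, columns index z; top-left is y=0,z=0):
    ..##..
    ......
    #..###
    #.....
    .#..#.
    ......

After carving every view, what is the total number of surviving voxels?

remaining voxels: 37

full grid |V| = 216
carve view 1 (along z, XY-mask fill 25/36): 150 voxels remain
carve view 2 (along x, YZ-mask fill 9/36): 37 voxels remain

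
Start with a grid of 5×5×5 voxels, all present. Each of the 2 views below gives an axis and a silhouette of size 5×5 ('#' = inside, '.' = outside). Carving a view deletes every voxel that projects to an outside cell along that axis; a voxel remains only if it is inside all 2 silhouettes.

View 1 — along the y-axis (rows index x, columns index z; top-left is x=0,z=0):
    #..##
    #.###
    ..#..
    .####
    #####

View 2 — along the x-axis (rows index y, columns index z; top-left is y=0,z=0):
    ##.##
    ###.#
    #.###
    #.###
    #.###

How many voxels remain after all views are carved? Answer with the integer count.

71 voxels

before carving: 125 voxels (5×5×5)
carve view 1 (along y, XZ-mask fill 17/25): 85 voxels remain
carve view 2 (along x, YZ-mask fill 20/25): 71 voxels remain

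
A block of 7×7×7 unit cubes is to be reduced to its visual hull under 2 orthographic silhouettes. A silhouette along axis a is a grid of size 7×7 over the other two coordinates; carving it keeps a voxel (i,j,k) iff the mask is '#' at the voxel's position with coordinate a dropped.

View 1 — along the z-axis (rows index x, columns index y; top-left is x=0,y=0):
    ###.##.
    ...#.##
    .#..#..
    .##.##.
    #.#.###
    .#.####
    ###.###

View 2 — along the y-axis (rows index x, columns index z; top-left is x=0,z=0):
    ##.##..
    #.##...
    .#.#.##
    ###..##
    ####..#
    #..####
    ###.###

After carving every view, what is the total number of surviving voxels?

voxel count = 143

full grid |V| = 343
[1] z-view keeps 30 columns → grid now 210
[2] y-view keeps 32 columns → grid now 143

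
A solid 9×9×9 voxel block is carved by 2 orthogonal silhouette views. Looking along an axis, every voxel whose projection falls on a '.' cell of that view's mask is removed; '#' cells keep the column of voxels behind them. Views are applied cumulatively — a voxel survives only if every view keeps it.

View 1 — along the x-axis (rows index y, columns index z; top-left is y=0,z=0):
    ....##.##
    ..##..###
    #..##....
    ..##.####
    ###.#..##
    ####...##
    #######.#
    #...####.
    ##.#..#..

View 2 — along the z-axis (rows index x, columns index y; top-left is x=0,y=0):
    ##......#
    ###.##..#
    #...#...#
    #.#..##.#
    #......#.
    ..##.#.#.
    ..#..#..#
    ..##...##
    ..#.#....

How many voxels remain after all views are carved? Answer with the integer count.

|visual hull| = 149

start: 9×9×9 = 729 voxels
  1. axis=0 (YZ plane), |mask|=47  ⇒  voxels=423
  2. axis=2 (XY plane), |mask|=32  ⇒  voxels=149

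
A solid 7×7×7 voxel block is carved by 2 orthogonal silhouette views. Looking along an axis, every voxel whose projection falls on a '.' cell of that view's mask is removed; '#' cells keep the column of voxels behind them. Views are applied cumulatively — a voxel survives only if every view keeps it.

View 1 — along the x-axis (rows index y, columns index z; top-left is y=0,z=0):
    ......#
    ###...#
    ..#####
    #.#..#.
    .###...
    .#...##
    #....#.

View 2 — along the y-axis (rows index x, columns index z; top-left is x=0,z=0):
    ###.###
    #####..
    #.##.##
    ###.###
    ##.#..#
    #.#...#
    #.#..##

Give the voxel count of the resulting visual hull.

voxel count = 106

start: 7×7×7 = 343 voxels
  1. axis=0 (YZ plane), |mask|=21  ⇒  voxels=147
  2. axis=1 (XZ plane), |mask|=33  ⇒  voxels=106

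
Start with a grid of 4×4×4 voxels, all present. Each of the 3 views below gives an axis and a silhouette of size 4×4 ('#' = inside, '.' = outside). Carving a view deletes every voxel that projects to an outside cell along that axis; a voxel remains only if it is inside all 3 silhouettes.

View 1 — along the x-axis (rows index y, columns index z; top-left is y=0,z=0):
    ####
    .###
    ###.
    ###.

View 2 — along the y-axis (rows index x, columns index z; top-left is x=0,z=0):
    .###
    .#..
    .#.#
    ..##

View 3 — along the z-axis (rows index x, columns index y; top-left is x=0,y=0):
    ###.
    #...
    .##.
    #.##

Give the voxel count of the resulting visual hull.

start: 4×4×4 = 64 voxels
[1] x-view keeps 13 columns → grid now 52
[2] y-view keeps 8 columns → grid now 26
[3] z-view keeps 9 columns → grid now 16

16 voxels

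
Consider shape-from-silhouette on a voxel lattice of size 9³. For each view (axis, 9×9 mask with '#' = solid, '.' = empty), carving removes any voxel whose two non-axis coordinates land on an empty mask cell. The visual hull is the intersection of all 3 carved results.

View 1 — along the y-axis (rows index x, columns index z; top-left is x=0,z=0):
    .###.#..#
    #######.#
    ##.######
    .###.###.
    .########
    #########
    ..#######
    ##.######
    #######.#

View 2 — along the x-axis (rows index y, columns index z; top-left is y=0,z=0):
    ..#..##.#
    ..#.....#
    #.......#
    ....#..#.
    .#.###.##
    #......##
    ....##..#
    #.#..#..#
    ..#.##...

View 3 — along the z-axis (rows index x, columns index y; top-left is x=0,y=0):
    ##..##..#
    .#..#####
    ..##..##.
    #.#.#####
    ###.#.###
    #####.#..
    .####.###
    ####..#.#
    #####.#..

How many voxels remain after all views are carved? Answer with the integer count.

voxel count = 144

initial block: 9^3 = 729
step 1: project along y, AND mask (67/81) → |grid| = 603
step 2: project along x, AND mask (29/81) → |grid| = 215
step 3: project along z, AND mask (54/81) → |grid| = 144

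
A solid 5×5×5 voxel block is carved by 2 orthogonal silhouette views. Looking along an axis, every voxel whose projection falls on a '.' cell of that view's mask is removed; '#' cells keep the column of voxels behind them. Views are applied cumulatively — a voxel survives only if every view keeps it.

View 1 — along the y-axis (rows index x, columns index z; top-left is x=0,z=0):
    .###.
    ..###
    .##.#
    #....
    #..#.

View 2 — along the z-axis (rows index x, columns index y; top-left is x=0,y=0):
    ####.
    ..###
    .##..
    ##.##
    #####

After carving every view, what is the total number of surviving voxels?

|visual hull| = 41

before carving: 125 voxels (5×5×5)
  1. axis=1 (XZ plane), |mask|=12  ⇒  voxels=60
  2. axis=2 (XY plane), |mask|=18  ⇒  voxels=41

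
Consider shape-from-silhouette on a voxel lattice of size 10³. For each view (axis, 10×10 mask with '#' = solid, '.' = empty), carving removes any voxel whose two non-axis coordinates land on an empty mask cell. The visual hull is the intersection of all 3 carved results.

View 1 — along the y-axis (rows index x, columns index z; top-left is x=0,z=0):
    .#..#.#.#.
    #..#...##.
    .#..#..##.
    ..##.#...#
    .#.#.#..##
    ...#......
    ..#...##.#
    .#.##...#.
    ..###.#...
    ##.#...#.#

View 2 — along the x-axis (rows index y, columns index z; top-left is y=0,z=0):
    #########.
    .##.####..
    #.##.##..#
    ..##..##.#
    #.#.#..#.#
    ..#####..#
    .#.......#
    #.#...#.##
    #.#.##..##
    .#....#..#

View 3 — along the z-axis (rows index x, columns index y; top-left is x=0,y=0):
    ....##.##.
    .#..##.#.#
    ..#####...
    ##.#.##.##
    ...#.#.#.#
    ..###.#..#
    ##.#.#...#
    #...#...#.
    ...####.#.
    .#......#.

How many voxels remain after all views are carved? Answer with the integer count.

|visual hull| = 83

full grid |V| = 1000
  1. axis=1 (XZ plane), |mask|=39  ⇒  voxels=390
  2. axis=0 (YZ plane), |mask|=53  ⇒  voxels=196
  3. axis=2 (XY plane), |mask|=45  ⇒  voxels=83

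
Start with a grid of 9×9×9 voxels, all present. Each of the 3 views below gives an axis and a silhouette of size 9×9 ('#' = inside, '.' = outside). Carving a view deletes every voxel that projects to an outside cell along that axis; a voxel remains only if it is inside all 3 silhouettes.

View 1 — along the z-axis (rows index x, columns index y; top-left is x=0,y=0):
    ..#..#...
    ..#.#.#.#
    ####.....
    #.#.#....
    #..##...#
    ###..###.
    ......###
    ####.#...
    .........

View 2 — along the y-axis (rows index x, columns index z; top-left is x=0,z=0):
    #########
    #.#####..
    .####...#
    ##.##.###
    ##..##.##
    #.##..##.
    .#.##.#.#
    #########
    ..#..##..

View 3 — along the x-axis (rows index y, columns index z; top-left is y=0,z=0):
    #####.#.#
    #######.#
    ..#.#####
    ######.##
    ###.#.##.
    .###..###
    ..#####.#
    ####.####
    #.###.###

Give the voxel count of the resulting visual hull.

151 voxels

before carving: 729 voxels (9×9×9)
step 1: project along z, AND mask (31/81) → |grid| = 279
step 2: project along y, AND mask (55/81) → |grid| = 197
step 3: project along x, AND mask (62/81) → |grid| = 151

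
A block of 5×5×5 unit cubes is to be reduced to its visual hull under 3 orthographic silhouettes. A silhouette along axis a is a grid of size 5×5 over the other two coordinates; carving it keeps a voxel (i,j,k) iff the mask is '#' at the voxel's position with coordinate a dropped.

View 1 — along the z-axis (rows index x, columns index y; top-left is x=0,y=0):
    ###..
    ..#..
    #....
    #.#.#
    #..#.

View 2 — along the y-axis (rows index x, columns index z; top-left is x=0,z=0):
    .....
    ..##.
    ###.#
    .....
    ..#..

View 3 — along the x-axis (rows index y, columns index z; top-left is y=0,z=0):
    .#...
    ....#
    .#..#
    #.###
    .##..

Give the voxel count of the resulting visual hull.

voxel count = 2

start: 5×5×5 = 125 voxels
step 1: project along z, AND mask (10/25) → |grid| = 50
step 2: project along y, AND mask (7/25) → |grid| = 8
step 3: project along x, AND mask (10/25) → |grid| = 2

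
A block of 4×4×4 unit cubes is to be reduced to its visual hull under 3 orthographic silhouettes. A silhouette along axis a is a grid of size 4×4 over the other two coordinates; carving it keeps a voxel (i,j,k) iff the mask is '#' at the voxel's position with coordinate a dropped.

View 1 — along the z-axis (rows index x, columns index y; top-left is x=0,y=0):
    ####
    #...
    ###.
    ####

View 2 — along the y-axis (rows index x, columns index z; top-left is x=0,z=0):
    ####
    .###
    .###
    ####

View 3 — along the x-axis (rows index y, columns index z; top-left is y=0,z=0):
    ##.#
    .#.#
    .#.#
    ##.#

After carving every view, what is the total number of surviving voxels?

full grid |V| = 64
step 1: project along z, AND mask (12/16) → |grid| = 48
step 2: project along y, AND mask (14/16) → |grid| = 44
step 3: project along x, AND mask (10/16) → |grid| = 28

voxel count = 28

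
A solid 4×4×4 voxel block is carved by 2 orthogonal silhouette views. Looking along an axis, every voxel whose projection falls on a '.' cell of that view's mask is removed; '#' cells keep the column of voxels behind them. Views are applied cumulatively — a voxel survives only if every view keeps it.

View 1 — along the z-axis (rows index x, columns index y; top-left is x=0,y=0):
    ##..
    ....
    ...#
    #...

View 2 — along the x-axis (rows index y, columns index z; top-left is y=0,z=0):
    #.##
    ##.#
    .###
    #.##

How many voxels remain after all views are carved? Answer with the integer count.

before carving: 64 voxels (4×4×4)
  1. axis=2 (XY plane), |mask|=4  ⇒  voxels=16
  2. axis=0 (YZ plane), |mask|=12  ⇒  voxels=12

12 voxels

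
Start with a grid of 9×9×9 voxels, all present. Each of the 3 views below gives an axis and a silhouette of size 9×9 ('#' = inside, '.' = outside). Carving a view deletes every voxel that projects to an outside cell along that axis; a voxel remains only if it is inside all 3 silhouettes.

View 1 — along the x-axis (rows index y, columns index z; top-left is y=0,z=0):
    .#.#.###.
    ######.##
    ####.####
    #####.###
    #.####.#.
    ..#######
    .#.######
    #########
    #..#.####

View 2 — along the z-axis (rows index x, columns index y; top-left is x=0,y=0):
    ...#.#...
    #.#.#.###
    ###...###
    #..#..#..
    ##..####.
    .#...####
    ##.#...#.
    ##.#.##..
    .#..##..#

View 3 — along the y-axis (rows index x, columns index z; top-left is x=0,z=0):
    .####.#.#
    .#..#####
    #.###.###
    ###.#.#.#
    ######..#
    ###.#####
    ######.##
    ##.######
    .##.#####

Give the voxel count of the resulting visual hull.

initial block: 9^3 = 729
after view 1 [x-axis, 64 of 81 cells solid] → remaining = 576
after view 2 [z-axis, 41 of 81 cells solid] → remaining = 290
after view 3 [y-axis, 63 of 81 cells solid] → remaining = 226

226 voxels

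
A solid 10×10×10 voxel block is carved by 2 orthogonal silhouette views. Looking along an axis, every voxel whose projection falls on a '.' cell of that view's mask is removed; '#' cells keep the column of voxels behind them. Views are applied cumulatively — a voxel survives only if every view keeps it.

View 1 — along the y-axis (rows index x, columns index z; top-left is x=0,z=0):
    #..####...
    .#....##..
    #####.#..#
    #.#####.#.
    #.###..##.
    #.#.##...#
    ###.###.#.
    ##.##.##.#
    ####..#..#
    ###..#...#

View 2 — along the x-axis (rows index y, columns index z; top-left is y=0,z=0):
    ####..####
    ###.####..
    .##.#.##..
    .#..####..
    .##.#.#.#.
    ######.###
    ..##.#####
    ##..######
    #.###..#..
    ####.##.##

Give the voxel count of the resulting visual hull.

start: 10×10×10 = 1000 voxels
carve view 1 (along y, XZ-mask fill 58/100): 580 voxels remain
carve view 2 (along x, YZ-mask fill 67/100): 390 voxels remain

voxel count = 390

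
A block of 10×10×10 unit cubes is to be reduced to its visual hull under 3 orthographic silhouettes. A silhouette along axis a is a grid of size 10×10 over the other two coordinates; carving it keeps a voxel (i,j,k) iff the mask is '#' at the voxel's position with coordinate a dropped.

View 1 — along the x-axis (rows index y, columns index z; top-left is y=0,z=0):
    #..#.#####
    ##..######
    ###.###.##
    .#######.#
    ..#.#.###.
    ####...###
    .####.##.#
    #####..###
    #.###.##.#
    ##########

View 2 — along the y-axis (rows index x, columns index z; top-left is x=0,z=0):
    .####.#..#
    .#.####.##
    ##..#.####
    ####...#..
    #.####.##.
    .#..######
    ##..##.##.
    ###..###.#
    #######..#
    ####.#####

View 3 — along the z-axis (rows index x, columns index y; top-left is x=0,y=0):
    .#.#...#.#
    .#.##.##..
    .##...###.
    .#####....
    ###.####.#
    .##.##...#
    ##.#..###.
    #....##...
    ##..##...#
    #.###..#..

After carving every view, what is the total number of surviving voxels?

before carving: 1000 voxels (10×10×10)
after view 1 [x-axis, 75 of 100 cells solid] → remaining = 750
after view 2 [y-axis, 69 of 100 cells solid] → remaining = 517
after view 3 [z-axis, 51 of 100 cells solid] → remaining = 260

|visual hull| = 260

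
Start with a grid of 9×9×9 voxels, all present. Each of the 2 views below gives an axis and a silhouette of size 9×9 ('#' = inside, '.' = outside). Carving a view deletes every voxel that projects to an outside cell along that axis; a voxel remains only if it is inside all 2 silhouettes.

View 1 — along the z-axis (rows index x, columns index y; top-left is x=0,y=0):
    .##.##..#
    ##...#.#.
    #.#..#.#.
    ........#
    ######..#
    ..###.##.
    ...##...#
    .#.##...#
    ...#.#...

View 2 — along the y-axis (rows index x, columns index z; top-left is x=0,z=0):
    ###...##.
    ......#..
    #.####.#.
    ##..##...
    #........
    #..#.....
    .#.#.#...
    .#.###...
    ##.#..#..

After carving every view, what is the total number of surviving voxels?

initial block: 9^3 = 729
step 1: project along z, AND mask (35/81) → |grid| = 315
step 2: project along y, AND mask (30/81) → |grid| = 107

|visual hull| = 107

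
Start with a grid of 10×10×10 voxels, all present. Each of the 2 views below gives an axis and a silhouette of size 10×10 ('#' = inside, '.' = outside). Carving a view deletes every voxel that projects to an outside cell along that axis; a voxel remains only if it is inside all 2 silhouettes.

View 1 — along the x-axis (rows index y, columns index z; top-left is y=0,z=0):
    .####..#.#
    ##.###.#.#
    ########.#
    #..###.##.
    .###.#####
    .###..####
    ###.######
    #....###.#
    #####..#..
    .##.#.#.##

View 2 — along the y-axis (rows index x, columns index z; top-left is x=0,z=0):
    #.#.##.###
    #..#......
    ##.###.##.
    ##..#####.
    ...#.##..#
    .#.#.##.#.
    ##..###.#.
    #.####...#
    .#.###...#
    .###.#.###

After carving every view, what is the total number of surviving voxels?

full grid |V| = 1000
step 1: project along x, AND mask (69/100) → |grid| = 690
step 2: project along y, AND mask (56/100) → |grid| = 380

380 voxels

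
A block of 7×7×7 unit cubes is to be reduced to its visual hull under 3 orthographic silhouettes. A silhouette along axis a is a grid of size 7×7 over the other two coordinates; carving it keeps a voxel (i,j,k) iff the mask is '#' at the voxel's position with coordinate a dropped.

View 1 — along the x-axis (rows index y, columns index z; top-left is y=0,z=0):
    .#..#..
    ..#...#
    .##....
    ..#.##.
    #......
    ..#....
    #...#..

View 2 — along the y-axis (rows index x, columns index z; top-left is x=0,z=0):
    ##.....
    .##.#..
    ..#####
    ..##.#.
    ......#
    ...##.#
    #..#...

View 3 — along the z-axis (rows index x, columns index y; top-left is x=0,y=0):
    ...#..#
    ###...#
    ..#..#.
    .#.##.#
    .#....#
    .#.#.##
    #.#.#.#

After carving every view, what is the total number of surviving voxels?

remaining voxels: 18

full grid |V| = 343
  1. axis=0 (YZ plane), |mask|=13  ⇒  voxels=91
  2. axis=1 (XZ plane), |mask|=19  ⇒  voxels=34
  3. axis=2 (XY plane), |mask|=22  ⇒  voxels=18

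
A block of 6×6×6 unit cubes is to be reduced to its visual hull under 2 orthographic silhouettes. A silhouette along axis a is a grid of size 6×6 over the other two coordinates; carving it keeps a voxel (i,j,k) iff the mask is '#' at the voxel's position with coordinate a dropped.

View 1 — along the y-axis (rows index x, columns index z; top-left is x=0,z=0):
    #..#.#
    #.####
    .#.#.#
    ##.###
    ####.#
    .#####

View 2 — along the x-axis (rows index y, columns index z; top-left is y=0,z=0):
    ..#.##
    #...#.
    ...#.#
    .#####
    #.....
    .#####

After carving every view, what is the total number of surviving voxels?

remaining voxels: 79

full grid |V| = 216
[1] y-view keeps 26 columns → grid now 156
[2] x-view keeps 18 columns → grid now 79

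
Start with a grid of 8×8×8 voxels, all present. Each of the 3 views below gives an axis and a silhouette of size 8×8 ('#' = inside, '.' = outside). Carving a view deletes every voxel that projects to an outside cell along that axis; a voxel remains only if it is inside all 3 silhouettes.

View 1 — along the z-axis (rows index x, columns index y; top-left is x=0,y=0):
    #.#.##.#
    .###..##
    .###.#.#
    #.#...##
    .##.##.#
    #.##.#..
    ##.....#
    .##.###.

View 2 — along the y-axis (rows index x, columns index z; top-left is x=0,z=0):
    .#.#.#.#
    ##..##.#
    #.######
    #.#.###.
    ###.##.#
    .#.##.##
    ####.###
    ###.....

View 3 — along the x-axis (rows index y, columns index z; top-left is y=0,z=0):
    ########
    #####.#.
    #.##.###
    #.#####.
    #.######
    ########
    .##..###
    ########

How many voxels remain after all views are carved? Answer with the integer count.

start: 8×8×8 = 512 voxels
[1] z-view keeps 36 columns → grid now 288
[2] y-view keeps 42 columns → grid now 186
[3] x-view keeps 54 columns → grid now 155

remaining voxels: 155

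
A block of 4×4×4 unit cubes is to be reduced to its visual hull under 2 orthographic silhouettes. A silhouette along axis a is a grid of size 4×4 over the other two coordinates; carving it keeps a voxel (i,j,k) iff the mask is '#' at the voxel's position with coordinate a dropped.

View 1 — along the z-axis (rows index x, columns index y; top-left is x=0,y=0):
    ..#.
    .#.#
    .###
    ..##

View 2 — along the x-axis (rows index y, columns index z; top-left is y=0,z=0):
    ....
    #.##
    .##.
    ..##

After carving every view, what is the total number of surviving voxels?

|visual hull| = 18

full grid |V| = 64
step 1: project along z, AND mask (8/16) → |grid| = 32
step 2: project along x, AND mask (7/16) → |grid| = 18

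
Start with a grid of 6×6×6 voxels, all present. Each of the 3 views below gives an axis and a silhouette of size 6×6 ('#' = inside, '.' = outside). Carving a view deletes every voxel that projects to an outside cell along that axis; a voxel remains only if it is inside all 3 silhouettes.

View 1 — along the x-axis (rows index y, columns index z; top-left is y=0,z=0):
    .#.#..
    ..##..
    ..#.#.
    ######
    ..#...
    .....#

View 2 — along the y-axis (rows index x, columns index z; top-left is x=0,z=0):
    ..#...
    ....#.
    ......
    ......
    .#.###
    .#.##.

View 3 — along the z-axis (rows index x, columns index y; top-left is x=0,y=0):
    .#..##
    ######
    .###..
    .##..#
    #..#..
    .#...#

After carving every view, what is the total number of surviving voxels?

|visual hull| = 11

full grid |V| = 216
carve view 1 (along x, YZ-mask fill 14/36): 84 voxels remain
carve view 2 (along y, XZ-mask fill 9/36): 22 voxels remain
carve view 3 (along z, XY-mask fill 19/36): 11 voxels remain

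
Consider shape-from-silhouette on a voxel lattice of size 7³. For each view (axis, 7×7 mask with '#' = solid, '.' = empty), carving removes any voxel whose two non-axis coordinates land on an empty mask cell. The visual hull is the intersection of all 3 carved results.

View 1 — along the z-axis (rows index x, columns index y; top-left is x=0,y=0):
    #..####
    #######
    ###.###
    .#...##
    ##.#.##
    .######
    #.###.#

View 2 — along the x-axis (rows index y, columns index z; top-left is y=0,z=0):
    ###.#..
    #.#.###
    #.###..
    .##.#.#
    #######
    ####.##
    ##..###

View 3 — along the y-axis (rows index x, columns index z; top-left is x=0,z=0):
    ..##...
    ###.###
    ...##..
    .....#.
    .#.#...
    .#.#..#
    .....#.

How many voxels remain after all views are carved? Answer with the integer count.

start: 7×7×7 = 343 voxels
carve view 1 (along z, XY-mask fill 37/49): 259 voxels remain
carve view 2 (along x, YZ-mask fill 35/49): 187 voxels remain
carve view 3 (along y, XZ-mask fill 17/49): 68 voxels remain

voxel count = 68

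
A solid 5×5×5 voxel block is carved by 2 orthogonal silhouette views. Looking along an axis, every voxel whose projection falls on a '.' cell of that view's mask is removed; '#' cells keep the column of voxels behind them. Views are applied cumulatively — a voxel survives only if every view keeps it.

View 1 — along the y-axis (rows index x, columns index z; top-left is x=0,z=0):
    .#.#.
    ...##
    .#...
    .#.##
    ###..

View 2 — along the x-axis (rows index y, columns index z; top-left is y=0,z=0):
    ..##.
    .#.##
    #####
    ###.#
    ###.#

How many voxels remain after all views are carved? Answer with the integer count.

start: 5×5×5 = 125 voxels
V1 y: intersect with XZ mask (11 set) -- 55 left
V2 x: intersect with YZ mask (18 set) -- 40 left

voxel count = 40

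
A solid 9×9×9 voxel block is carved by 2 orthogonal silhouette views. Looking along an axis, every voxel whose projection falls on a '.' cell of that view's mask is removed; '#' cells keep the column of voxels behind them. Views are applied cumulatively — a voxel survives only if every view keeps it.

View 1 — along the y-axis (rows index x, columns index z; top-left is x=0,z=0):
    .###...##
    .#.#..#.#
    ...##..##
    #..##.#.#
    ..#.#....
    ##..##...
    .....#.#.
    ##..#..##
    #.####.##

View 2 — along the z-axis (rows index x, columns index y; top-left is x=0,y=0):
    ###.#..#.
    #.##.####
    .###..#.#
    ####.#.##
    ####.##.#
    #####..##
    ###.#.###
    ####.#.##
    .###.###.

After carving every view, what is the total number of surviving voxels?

remaining voxels: 241

start: 9×9×9 = 729 voxels
[1] y-view keeps 38 columns → grid now 342
[2] z-view keeps 58 columns → grid now 241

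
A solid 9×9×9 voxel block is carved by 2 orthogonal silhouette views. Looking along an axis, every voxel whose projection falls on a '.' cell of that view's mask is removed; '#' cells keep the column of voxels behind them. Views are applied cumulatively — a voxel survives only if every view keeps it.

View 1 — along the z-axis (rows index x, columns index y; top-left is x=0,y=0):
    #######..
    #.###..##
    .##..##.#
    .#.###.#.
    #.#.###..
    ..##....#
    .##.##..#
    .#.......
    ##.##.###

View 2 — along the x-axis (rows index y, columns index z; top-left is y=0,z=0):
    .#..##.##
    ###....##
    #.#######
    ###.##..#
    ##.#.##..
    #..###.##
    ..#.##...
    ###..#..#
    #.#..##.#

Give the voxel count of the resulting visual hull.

before carving: 729 voxels (9×9×9)
step 1: project along z, AND mask (44/81) → |grid| = 396
step 2: project along x, AND mask (48/81) → |grid| = 240

remaining voxels: 240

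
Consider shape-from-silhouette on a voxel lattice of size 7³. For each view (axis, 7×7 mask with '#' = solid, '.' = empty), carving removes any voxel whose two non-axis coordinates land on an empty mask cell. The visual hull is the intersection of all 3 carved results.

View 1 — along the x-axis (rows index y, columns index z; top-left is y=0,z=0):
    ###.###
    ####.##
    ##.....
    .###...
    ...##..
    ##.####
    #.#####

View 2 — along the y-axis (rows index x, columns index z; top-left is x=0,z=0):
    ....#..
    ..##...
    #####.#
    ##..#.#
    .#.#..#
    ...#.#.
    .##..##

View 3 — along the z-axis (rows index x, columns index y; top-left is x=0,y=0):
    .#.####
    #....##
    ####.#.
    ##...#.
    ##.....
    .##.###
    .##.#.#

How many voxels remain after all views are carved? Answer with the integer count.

before carving: 343 voxels (7×7×7)
V1 x: intersect with YZ mask (31 set) -- 217 left
V2 y: intersect with XZ mask (22 set) -- 98 left
V3 z: intersect with XY mask (27 set) -- 58 left

|visual hull| = 58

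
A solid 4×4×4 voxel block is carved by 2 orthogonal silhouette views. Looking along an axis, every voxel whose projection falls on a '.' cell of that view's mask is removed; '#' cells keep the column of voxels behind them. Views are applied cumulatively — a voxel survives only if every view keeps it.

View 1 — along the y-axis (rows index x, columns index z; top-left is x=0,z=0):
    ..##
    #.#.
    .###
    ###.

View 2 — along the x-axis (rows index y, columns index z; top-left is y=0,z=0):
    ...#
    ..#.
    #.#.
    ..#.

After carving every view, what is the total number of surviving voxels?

|visual hull| = 16

before carving: 64 voxels (4×4×4)
V1 y: intersect with XZ mask (10 set) -- 40 left
V2 x: intersect with YZ mask (5 set) -- 16 left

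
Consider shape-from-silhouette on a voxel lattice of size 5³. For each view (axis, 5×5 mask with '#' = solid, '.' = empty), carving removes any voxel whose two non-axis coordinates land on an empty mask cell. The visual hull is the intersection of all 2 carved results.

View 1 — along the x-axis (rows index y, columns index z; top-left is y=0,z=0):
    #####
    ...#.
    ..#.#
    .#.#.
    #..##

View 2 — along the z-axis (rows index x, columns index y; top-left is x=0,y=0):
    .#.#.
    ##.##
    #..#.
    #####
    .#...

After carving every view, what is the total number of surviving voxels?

initial block: 5^3 = 125
  1. axis=0 (YZ plane), |mask|=13  ⇒  voxels=65
  2. axis=2 (XY plane), |mask|=14  ⇒  voxels=35

voxel count = 35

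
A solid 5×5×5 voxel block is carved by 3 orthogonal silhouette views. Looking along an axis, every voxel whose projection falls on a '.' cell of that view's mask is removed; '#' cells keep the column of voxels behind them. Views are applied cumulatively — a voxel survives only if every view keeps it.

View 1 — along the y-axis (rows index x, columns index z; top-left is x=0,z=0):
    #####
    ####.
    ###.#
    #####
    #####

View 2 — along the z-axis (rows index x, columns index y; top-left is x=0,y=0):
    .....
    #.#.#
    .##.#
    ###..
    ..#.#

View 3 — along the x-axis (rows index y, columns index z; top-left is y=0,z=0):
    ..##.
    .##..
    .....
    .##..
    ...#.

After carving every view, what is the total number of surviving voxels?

10 voxels

full grid |V| = 125
carve view 1 (along y, XZ-mask fill 23/25): 115 voxels remain
carve view 2 (along z, XY-mask fill 11/25): 49 voxels remain
carve view 3 (along x, YZ-mask fill 7/25): 10 voxels remain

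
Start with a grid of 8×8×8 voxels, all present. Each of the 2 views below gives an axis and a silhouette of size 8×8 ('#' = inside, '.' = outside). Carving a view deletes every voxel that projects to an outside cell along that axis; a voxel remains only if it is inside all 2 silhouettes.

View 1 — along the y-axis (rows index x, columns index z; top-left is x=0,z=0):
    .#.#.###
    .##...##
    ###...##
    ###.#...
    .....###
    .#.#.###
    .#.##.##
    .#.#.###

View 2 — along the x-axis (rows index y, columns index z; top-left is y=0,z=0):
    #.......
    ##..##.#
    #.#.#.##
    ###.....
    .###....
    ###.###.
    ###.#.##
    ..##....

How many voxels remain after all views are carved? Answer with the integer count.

full grid |V| = 512
carve view 1 (along y, XZ-mask fill 36/64): 288 voxels remain
carve view 2 (along x, YZ-mask fill 31/64): 131 voxels remain

131 voxels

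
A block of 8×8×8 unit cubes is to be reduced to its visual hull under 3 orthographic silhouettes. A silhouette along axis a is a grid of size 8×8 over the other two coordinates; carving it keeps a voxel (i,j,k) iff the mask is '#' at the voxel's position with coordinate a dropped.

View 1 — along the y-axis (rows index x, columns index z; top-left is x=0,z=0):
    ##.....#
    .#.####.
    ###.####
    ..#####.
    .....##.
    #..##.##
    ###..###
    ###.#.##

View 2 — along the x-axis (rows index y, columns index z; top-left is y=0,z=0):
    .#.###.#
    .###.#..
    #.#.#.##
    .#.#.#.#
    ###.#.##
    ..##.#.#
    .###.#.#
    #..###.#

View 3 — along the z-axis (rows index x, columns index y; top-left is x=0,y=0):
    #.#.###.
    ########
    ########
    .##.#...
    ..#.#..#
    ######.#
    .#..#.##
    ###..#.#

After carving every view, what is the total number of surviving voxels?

remaining voxels: 127

before carving: 512 voxels (8×8×8)
carve view 1 (along y, XZ-mask fill 39/64): 312 voxels remain
carve view 2 (along x, YZ-mask fill 38/64): 177 voxels remain
carve view 3 (along z, XY-mask fill 43/64): 127 voxels remain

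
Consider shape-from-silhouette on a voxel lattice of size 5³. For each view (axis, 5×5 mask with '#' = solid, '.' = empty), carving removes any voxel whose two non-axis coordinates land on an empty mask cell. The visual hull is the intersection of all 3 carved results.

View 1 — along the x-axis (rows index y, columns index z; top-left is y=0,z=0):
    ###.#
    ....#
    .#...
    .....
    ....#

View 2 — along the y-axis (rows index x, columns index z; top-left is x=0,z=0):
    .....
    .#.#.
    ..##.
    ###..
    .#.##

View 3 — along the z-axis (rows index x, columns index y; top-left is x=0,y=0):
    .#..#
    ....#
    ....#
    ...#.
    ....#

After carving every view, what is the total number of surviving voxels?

initial block: 5^3 = 125
[1] x-view keeps 7 columns → grid now 35
[2] y-view keeps 10 columns → grid now 12
[3] z-view keeps 6 columns → grid now 1

voxel count = 1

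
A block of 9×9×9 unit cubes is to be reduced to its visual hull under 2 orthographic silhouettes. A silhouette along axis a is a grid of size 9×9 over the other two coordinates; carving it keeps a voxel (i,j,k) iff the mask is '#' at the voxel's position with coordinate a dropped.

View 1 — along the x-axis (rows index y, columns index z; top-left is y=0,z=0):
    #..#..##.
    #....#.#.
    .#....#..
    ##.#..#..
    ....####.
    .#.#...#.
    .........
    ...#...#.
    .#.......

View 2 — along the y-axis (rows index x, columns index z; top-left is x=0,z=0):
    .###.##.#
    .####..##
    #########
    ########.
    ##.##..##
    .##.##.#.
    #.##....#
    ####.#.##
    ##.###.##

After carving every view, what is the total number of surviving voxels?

full grid |V| = 729
carve view 1 (along x, YZ-mask fill 23/81): 207 voxels remain
carve view 2 (along y, XZ-mask fill 58/81): 147 voxels remain

147 voxels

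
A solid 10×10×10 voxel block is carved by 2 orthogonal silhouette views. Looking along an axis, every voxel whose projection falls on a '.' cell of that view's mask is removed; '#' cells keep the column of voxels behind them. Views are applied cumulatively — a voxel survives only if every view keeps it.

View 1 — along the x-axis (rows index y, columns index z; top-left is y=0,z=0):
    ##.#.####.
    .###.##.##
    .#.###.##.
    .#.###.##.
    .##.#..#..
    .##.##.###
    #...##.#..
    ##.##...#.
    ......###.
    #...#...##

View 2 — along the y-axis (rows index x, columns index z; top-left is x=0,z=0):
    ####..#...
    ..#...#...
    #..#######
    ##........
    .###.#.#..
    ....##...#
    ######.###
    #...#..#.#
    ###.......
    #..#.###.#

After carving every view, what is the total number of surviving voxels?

full grid |V| = 1000
carve view 1 (along x, YZ-mask fill 53/100): 530 voxels remain
carve view 2 (along y, XZ-mask fill 47/100): 239 voxels remain

remaining voxels: 239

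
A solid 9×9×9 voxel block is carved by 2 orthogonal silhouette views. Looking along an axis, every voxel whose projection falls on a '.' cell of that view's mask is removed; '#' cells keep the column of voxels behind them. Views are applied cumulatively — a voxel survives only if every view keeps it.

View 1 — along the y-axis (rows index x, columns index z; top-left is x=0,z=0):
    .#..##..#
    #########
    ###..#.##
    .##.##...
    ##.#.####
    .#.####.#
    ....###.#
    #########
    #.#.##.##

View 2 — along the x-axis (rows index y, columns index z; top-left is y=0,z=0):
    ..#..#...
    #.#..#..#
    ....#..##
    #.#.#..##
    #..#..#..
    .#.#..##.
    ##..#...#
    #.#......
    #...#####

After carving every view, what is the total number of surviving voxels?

voxel count = 202

before carving: 729 voxels (9×9×9)
after view 1 [y-axis, 55 of 81 cells solid] → remaining = 495
after view 2 [x-axis, 33 of 81 cells solid] → remaining = 202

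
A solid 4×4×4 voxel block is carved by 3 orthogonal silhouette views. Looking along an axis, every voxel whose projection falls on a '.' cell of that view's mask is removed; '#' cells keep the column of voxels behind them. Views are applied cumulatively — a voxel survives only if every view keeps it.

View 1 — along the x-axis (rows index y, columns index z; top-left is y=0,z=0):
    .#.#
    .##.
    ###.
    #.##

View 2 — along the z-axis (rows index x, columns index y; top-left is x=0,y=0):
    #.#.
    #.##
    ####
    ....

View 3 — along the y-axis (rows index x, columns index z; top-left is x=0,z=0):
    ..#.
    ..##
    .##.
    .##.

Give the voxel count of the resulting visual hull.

before carving: 64 voxels (4×4×4)
  1. axis=0 (YZ plane), |mask|=10  ⇒  voxels=40
  2. axis=2 (XY plane), |mask|=9  ⇒  voxels=23
  3. axis=1 (XZ plane), |mask|=7  ⇒  voxels=11

|visual hull| = 11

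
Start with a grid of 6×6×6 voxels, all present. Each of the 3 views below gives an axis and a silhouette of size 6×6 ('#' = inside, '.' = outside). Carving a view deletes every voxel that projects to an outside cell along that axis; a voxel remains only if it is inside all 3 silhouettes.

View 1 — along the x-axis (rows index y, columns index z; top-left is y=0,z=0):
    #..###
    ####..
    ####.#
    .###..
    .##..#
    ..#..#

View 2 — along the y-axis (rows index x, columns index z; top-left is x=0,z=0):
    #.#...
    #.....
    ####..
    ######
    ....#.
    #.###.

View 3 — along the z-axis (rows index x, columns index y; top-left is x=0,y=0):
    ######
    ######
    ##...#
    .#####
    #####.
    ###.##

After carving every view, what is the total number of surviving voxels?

start: 6×6×6 = 216 voxels
  1. axis=0 (YZ plane), |mask|=21  ⇒  voxels=126
  2. axis=1 (XZ plane), |mask|=18  ⇒  voxels=62
  3. axis=2 (XY plane), |mask|=30  ⇒  voxels=47

47 voxels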